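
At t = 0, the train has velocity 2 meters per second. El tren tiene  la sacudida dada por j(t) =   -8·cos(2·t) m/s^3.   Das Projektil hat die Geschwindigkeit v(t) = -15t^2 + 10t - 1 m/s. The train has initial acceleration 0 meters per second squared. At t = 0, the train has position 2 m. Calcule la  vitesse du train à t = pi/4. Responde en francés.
En partant du jerk j(t) = -8·cos(2·t), nous prenons 2 primitives. La primitive du jerk, avec a(0) = 0, donne l'accélération: a(t) = -4·sin(2·t). L'intégrale de l'accélération est la vitesse. En utilisant v(0) = 2, nous obtenons v(t) = 2·cos(2·t). De l'équation de la vitesse v(t) = 2·cos(2·t), nous substituons t = pi/4 pour obtenir v = 0.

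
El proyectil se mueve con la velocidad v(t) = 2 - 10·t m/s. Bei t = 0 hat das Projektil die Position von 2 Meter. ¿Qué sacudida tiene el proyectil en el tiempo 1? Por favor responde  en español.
Para resolver esto, necesitamos tomar 2 derivadas de nuestra ecuación de la velocidad v(t) = 2 - 10·t. Derivando la velocidad, obtenemos la aceleración: a(t) = -10. Tomando d/dt de a(t), encontramos j(t) = 0. Tenemos la sacudida j(t) = 0. Sustituyendo t = 1: j(1) = 0.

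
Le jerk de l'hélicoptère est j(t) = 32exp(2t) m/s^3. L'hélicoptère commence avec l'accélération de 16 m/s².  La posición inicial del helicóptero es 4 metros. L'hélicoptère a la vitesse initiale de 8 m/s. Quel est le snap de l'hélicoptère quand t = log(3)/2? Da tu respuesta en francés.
En partant du jerk j(t) = 32·exp(2·t), nous prenons 1 dérivée. La dérivée du jerk donne le snap: s(t) = 64·exp(2·t). En utilisant s(t) = 64·exp(2·t) et en substituant t = log(3)/2, nous trouvons s = 192.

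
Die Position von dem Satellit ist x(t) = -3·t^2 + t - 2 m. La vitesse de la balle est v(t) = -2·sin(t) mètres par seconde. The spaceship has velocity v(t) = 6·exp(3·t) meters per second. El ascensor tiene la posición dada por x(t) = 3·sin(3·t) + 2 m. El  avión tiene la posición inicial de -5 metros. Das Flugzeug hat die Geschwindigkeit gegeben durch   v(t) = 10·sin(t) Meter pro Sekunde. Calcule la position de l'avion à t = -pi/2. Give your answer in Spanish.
Debemos encontrar la antiderivada de nuestra ecuación de la velocidad v(t) = 10·sin(t) 1 vez. La integral de la velocidad es la posición. Usando x(0) = -5, obtenemos x(t) = 5 - 10·cos(t). Tenemos la posición x(t) = 5 - 10·cos(t). Sustituyendo t = -pi/2: x(-pi/2) = 5.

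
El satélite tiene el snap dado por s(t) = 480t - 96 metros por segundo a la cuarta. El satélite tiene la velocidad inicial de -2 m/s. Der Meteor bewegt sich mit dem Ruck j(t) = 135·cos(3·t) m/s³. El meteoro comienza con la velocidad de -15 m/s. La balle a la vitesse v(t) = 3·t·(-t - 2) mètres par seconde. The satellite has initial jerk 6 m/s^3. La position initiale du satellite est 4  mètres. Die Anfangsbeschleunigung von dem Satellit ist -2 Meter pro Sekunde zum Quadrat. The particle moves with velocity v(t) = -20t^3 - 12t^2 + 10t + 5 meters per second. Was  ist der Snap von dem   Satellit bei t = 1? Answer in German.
Mit s(t) = 480·t - 96 und Einsetzen von t = 1, finden wir s = 384.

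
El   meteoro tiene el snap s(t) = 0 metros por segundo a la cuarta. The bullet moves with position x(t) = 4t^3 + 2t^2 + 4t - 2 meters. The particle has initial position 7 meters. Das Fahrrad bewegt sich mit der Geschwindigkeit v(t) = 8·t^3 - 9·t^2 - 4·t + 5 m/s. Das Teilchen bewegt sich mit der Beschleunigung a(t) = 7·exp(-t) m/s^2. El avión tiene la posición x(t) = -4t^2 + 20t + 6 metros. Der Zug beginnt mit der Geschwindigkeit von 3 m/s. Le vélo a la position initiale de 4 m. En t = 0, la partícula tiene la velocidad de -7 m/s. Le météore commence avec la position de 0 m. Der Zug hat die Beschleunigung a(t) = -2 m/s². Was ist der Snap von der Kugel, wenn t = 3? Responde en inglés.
Starting from position x(t) = 4·t^3 + 2·t^2 + 4·t - 2, we take 4 derivatives. Taking d/dt of x(t), we find v(t) = 12·t^2 + 4·t + 4. The derivative of velocity gives acceleration: a(t) = 24·t + 4. Differentiating acceleration, we get jerk: j(t) = 24. Differentiating jerk, we get snap: s(t) = 0. We have snap s(t) = 0. Substituting t = 3: s(3) = 0.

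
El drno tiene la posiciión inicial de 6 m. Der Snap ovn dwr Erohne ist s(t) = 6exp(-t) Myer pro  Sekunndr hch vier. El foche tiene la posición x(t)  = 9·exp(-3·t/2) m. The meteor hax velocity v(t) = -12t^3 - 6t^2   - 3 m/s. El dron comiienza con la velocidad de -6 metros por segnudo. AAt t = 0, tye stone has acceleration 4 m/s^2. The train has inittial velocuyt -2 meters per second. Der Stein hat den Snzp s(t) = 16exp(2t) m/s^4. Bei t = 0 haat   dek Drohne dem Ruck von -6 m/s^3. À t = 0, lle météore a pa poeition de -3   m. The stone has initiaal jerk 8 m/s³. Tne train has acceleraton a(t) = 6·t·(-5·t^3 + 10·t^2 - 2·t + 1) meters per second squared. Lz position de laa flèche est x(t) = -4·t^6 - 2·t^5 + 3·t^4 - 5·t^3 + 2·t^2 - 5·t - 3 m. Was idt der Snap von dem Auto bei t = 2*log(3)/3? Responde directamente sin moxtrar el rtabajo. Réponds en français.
Le snap à t = 2*log(3)/3 est s = 243/16.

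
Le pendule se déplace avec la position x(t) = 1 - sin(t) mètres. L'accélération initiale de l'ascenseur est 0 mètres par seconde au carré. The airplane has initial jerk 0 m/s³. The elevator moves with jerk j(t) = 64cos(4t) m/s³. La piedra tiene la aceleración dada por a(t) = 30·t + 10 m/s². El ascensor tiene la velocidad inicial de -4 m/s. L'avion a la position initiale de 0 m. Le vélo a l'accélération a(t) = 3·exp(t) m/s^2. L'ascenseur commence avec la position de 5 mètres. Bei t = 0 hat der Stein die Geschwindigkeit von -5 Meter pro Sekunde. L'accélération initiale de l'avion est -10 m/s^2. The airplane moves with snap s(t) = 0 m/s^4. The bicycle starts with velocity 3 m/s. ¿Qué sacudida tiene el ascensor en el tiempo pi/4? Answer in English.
Using j(t) = 64·cos(4·t) and substituting t = pi/4, we find j = -64.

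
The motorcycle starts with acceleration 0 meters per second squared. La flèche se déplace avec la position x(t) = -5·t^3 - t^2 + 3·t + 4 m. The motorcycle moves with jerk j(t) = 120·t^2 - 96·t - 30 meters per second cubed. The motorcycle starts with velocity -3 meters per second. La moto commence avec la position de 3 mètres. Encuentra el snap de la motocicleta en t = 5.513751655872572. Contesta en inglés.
We must differentiate our jerk equation j(t) = 120·t^2 - 96·t - 30 1 time. The derivative of jerk gives snap: s(t) = 240·t - 96. Using s(t) = 240·t - 96 and substituting t = 5.513751655872572, we find s = 1227.30039740942.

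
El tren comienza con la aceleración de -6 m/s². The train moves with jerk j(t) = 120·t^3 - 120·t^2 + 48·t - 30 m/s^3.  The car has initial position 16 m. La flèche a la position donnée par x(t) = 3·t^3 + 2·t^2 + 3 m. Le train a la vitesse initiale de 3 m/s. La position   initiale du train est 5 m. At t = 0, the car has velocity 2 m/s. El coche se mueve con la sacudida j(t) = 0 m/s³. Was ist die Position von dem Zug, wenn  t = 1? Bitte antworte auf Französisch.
En partant du jerk j(t) = 120·t^3 - 120·t^2 + 48·t - 30, nous prenons 3 primitives. En prenant ∫j(t)dt et en appliquant a(0) = -6, nous trouvons a(t) = 30·t^4 - 40·t^3 + 24·t^2 - 30·t - 6. En prenant ∫a(t)dt et en appliquant v(0) = 3, nous trouvons v(t) = 6·t^5 - 10·t^4 + 8·t^3 - 15·t^2 - 6·t + 3. La primitive de la vitesse est la position. En utilisant x(0) = 5, nous obtenons x(t) = t^6 - 2·t^5 + 2·t^4 - 5·t^3 - 3·t^2 + 3·t + 5. De l'équation de la position x(t) = t^6 - 2·t^5 + 2·t^4 - 5·t^3 - 3·t^2 + 3·t + 5, nous substituons t = 1 pour obtenir x = 1.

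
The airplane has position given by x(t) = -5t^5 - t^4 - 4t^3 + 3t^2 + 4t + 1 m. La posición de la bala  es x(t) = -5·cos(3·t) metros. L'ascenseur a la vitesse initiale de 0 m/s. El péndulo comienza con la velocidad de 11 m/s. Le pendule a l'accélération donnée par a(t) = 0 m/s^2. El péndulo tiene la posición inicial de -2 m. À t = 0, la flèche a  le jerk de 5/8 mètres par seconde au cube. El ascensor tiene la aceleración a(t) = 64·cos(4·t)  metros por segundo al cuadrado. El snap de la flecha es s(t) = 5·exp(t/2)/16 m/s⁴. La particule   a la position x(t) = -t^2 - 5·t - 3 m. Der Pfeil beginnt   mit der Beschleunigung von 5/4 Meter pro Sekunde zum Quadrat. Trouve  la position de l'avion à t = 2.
De l'équation de la position x(t) = -5·t^5 - t^4 - 4·t^3 + 3·t^2 + 4·t + 1, nous substituons t = 2 pour obtenir x = -187.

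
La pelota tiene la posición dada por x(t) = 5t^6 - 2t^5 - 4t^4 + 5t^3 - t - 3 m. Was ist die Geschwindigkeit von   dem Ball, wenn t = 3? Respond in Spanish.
Partiendo de la posición x(t) = 5·t^6 - 2·t^5 - 4·t^4 + 5·t^3 - t - 3, tomamos 1 derivada. La derivada de la posición da la velocidad: v(t) = 30·t^5 - 10·t^4 - 16·t^3 + 15·t^2 - 1. De la ecuación de la velocidad v(t) = 30·t^5 - 10·t^4 - 16·t^3 + 15·t^2 - 1, sustituimos t = 3 para obtener v = 6182.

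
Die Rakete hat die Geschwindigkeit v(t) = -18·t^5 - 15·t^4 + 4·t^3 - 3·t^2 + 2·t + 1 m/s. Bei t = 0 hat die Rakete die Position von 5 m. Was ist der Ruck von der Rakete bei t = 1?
Wir müssen unsere Gleichung für die Geschwindigkeit v(t) = -18·t^5 - 15·t^4 + 4·t^3 - 3·t^2 + 2·t + 1 2-mal ableiten. Mit d/dt von v(t) finden wir a(t) = -90·t^4 - 60·t^3 + 12·t^2 - 6·t + 2. Mit d/dt von a(t) finden wir j(t) = -360·t^3 - 180·t^2 + 24·t - 6. Wir haben den Ruck j(t) = -360·t^3 - 180·t^2 + 24·t - 6. Durch Einsetzen von t = 1: j(1) = -522.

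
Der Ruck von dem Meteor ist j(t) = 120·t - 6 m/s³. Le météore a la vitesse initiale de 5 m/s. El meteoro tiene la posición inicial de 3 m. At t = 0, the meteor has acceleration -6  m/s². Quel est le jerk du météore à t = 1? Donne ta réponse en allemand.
Aus der Gleichung für den Ruck j(t) = 120·t - 6, setzen wir t = 1 ein und erhalten j = 114.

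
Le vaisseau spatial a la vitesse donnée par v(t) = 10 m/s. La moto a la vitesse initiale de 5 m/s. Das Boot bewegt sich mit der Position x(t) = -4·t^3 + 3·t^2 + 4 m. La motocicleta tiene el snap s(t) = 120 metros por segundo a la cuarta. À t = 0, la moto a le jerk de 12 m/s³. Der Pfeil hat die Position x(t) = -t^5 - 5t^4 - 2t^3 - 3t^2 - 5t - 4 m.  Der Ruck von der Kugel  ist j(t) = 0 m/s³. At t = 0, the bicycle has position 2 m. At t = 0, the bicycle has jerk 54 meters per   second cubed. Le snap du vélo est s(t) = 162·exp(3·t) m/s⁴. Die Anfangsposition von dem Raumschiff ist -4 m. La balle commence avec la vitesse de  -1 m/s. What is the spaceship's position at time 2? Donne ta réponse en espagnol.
Debemos encontrar la integral de nuestra ecuación de la velocidad v(t) = 10 1 vez. Tomando ∫v(t)dt y aplicando x(0) = -4, encontramos x(t) = 10·t - 4. De la ecuación de la posición x(t) = 10·t - 4, sustituimos t = 2 para obtener x = 16.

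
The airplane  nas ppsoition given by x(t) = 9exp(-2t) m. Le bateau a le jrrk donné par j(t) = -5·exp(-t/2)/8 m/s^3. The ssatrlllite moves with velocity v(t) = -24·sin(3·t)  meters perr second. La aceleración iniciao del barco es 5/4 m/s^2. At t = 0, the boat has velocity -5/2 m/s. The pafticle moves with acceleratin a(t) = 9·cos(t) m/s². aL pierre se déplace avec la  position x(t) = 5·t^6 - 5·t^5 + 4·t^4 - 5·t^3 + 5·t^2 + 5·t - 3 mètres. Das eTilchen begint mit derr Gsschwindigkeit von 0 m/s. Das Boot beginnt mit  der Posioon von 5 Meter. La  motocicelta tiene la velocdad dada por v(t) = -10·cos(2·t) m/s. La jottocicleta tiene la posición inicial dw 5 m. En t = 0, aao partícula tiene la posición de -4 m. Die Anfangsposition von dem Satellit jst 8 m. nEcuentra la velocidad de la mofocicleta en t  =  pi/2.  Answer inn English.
We have velocity v(t) = -10·cos(2·t). Substituting t = pi/2: v(pi/2) = 10.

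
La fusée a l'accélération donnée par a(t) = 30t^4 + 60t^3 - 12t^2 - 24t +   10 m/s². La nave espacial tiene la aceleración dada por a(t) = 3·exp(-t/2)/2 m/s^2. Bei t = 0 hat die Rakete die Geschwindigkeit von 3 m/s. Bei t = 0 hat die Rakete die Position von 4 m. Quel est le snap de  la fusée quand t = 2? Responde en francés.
Nous devons dériver notre équation de l'accélération a(t) = 30·t^4 + 60·t^3 - 12·t^2 - 24·t + 10 2 fois. La dérivée de l'accélération donne le jerk: j(t) = 120·t^3 + 180·t^2 - 24·t - 24. La dérivée du jerk donne le snap: s(t) = 360·t^2 + 360·t - 24. De l'équation du snap s(t) = 360·t^2 + 360·t - 24, nous substituons t = 2 pour obtenir s = 2136.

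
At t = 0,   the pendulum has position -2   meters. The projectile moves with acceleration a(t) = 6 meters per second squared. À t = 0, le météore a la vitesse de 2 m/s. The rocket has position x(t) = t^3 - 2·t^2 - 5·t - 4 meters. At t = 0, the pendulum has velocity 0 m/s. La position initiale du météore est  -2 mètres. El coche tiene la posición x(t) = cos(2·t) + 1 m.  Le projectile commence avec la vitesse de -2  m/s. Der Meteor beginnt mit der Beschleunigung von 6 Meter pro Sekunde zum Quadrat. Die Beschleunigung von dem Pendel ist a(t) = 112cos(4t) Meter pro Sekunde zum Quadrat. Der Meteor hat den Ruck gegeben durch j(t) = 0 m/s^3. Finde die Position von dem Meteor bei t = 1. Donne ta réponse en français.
Nous devons trouver la primitive de notre équation du jerk j(t) = 0 3 fois. L'intégrale du jerk, avec a(0) = 6, donne l'accélération: a(t) = 6. En prenant ∫a(t)dt et en appliquant v(0) = 2, nous trouvons v(t) = 6·t + 2. La primitive de la vitesse, avec x(0) = -2, donne la position: x(t) = 3·t^2 + 2·t - 2. En utilisant x(t) = 3·t^2 + 2·t - 2 et en substituant t = 1, nous trouvons x = 3.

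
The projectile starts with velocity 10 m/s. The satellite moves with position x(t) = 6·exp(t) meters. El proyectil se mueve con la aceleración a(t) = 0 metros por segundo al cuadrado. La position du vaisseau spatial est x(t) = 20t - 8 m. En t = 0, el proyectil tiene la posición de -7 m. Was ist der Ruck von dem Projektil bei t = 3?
Ausgehend von der Beschleunigung a(t) = 0, nehmen wir 1 Ableitung. Durch Ableiten von der Beschleunigung erhalten wir den Ruck: j(t) = 0. Aus der Gleichung für den Ruck j(t) = 0, setzen wir t = 3 ein und erhalten j = 0.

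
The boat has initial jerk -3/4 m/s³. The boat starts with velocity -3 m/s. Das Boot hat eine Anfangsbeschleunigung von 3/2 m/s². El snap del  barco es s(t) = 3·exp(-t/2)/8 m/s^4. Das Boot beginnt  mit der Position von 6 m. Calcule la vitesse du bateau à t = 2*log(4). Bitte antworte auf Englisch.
To find the answer, we compute 3 antiderivatives of s(t) = 3·exp(-t/2)/8. Taking ∫s(t)dt and applying j(0) = -3/4, we find j(t) = -3·exp(-t/2)/4. The antiderivative of jerk is acceleration. Using a(0) = 3/2, we get a(t) = 3·exp(-t/2)/2. Taking ∫a(t)dt and applying v(0) = -3, we find v(t) = -3·exp(-t/2). Using v(t) = -3·exp(-t/2) and substituting t = 2*log(4), we find v = -3/4.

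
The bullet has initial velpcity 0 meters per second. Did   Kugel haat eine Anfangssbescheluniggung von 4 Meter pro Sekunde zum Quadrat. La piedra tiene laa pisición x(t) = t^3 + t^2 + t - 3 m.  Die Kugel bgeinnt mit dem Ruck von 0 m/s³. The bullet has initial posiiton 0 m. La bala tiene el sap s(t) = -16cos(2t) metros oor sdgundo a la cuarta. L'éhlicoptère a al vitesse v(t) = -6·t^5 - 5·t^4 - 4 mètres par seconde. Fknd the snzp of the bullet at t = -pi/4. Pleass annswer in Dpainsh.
De la ecuación del snap s(t) = -16·cos(2·t), sustituimos t = -pi/4 para obtener s = 0.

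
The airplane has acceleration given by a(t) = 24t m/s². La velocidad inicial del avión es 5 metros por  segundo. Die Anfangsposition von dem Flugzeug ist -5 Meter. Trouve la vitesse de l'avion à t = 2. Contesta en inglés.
To find the answer, we compute 1 antiderivative of a(t) = 24·t. Taking ∫a(t)dt and applying v(0) = 5, we find v(t) = 12·t^2 + 5. We have velocity v(t) = 12·t^2 + 5. Substituting t = 2: v(2) = 53.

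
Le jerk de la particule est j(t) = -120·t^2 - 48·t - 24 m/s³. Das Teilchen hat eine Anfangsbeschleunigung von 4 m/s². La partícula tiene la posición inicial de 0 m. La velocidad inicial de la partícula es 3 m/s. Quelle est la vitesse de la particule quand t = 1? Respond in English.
We must find the antiderivative of our jerk equation j(t) = -120·t^2 - 48·t - 24 2 times. The integral of jerk, with a(0) = 4, gives acceleration: a(t) = -40·t^3 - 24·t^2 - 24·t + 4. The integral of acceleration, with v(0) = 3, gives velocity: v(t) = -10·t^4 - 8·t^3 - 12·t^2 + 4·t + 3. From the given velocity equation v(t) = -10·t^4 - 8·t^3 - 12·t^2 + 4·t + 3, we substitute t = 1 to get v = -23.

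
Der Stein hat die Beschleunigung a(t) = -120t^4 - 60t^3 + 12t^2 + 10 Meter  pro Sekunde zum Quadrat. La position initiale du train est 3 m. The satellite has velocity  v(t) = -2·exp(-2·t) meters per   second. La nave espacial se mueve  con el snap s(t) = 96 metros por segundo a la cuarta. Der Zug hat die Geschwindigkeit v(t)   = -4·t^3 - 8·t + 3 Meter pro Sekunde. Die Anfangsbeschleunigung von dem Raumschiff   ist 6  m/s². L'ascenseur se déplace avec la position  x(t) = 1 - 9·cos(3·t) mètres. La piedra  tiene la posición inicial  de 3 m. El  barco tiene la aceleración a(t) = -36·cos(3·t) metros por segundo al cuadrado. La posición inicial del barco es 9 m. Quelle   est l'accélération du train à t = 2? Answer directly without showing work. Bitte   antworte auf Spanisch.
a(2) = -56.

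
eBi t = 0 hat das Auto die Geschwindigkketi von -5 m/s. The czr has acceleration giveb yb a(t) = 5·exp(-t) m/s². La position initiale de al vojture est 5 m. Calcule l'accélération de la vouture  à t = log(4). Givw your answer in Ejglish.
We have acceleration a(t) = 5·exp(-t). Substituting t = log(4): a(log(4)) = 5/4.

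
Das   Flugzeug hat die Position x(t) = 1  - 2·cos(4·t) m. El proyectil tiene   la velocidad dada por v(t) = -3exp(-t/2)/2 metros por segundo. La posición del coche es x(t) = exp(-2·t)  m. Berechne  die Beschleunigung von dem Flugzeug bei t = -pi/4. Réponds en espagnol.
Debemos derivar nuestra ecuación de la posición x(t) = 1 - 2·cos(4·t) 2 veces. Derivando la posición, obtenemos la velocidad: v(t) = 8·sin(4·t). La derivada de la velocidad da la aceleración: a(t) = 32·cos(4·t). De la ecuación de la aceleración a(t) = 32·cos(4·t), sustituimos t = -pi/4 para obtener a = -32.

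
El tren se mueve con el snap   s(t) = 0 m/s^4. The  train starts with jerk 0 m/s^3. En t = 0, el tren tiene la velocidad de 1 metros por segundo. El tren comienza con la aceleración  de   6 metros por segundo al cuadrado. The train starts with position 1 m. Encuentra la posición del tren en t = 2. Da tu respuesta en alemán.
Ausgehend von dem Snap s(t) = 0, nehmen wir 4 Integrale. Mit ∫s(t)dt und Anwendung von j(0) = 0, finden wir j(t) = 0. Durch Integration von dem Ruck und Verwendung der Anfangsbedingung a(0) = 6, erhalten wir a(t) = 6. Das Integral von der Beschleunigung ist die Geschwindigkeit. Mit v(0) = 1 erhalten wir v(t) = 6·t + 1. Mit ∫v(t)dt und Anwendung von x(0) = 1, finden wir x(t) = 3·t^2 + t + 1. Aus der Gleichung für die Position x(t) = 3·t^2 + t + 1, setzen wir t = 2 ein und erhalten x = 15.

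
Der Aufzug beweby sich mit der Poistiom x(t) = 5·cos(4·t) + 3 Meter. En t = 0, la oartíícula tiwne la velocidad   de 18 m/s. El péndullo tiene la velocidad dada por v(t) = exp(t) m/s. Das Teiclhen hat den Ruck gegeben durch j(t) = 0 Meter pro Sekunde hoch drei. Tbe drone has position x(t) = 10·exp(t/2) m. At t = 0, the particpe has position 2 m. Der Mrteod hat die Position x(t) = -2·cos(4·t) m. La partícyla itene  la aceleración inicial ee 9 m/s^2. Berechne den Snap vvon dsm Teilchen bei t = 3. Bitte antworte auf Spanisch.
Para resolver esto, necesitamos tomar 1 derivada de nuestra ecuación de la sacudida j(t) = 0. Derivando la sacudida, obtenemos el snap: s(t) = 0. Usando s(t) = 0 y sustituyendo t = 3, encontramos s = 0.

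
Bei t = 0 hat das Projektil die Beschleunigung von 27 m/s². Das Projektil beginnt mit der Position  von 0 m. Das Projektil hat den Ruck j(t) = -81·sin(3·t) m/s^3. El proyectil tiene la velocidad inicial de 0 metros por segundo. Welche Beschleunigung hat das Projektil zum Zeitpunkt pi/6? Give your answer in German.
Um dies zu lösen, müssen wir 1 Integral unserer Gleichung für den Ruck j(t) = -81·sin(3·t) finden. Mit ∫j(t)dt und Anwendung von a(0) = 27, finden wir a(t) = 27·cos(3·t). Mit a(t) = 27·cos(3·t) und Einsetzen von t = pi/6, finden wir a = 0.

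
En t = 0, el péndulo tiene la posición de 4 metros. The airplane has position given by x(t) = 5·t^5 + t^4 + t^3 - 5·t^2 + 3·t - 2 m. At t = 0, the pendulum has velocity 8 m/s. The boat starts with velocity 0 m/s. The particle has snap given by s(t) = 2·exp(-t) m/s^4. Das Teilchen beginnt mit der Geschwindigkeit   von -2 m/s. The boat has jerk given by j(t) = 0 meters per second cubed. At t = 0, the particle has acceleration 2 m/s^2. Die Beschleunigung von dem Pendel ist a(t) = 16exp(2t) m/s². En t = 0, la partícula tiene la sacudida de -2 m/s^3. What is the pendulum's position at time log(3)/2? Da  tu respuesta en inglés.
Starting from acceleration a(t) = 16·exp(2·t), we take 2 antiderivatives. Finding the antiderivative of a(t) and using v(0) = 8: v(t) = 8·exp(2·t). The antiderivative of velocity is position. Using x(0) = 4, we get x(t) = 4·exp(2·t). Using x(t) = 4·exp(2·t) and substituting t = log(3)/2, we find x = 12.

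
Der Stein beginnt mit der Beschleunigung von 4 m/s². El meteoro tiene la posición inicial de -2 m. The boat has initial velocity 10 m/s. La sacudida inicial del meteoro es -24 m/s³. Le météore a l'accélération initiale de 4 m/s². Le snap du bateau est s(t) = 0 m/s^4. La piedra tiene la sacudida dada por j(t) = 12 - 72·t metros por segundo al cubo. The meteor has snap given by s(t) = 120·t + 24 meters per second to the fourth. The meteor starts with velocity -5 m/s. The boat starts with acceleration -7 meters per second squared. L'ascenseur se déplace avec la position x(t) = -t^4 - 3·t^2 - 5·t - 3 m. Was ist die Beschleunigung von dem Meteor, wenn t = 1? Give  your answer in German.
Wir müssen die Stammfunktion unserer Gleichung für den Snap s(t) = 120·t + 24 2-mal finden. Das Integral von dem Snap, mit j(0) = -24, ergibt den Ruck: j(t) = 60·t^2 + 24·t - 24. Mit ∫j(t)dt und Anwendung von a(0) = 4, finden wir a(t) = 20·t^3 + 12·t^2 - 24·t + 4. Wir haben die Beschleunigung a(t) = 20·t^3 + 12·t^2 - 24·t + 4. Durch Einsetzen von t = 1: a(1) = 12.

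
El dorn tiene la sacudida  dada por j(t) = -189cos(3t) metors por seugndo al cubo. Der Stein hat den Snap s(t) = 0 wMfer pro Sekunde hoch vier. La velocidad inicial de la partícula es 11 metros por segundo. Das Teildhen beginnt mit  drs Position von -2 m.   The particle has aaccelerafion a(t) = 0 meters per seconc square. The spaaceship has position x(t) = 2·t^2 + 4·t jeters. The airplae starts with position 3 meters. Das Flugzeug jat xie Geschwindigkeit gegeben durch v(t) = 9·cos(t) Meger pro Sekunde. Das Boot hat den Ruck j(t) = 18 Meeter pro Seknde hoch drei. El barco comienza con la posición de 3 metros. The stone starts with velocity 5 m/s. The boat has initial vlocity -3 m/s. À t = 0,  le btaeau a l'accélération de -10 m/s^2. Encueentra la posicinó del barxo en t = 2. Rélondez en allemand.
Wir müssen das Integral unserer Gleichung für den Ruck j(t) = 18 3-mal finden. Das Integral von dem Ruck, mit a(0) = -10, ergibt die Beschleunigung: a(t) = 18·t - 10. Durch Integration von der Beschleunigung und Verwendung der Anfangsbedingung v(0) = -3, erhalten wir v(t) = 9·t^2 - 10·t - 3. Die Stammfunktion von der Geschwindigkeit ist die Position. Mit x(0) = 3 erhalten wir x(t) = 3·t^3 - 5·t^2 - 3·t + 3. Wir haben die Position x(t) = 3·t^3 - 5·t^2 - 3·t + 3. Durch Einsetzen von t = 2: x(2) = 1.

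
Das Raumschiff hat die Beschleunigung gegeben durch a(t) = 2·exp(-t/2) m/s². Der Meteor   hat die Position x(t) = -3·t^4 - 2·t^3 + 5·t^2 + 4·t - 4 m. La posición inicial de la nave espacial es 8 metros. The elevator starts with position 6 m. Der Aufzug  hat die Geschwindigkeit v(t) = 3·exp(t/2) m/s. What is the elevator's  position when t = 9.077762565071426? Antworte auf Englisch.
We must find the antiderivative of our velocity equation v(t) = 3·exp(t/2) 1 time. Integrating velocity and using the initial condition x(0) = 6, we get x(t) = 6·exp(t/2). Using x(t) = 6·exp(t/2) and substituting t = 9.077762565071426, we find x = 561.516271149877.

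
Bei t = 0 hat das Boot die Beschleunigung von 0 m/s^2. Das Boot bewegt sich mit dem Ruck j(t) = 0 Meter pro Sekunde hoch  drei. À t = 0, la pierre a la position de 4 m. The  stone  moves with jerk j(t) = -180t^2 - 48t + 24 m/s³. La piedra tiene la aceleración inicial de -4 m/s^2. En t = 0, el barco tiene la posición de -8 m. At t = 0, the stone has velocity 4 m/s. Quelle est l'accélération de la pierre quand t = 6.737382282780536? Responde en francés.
En partant du jerk j(t) = -180·t^2 - 48·t + 24, nous prenons 1 primitive. En intégrant le jerk et en utilisant la condition initiale a(0) = -4, nous obtenons a(t) = -60·t^3 - 24·t^2 + 24·t - 4. En utilisant a(t) = -60·t^3 - 24·t^2 + 24·t - 4 et en substituant t = 6.737382282780536, nous trouvons a = -19281.2432681686.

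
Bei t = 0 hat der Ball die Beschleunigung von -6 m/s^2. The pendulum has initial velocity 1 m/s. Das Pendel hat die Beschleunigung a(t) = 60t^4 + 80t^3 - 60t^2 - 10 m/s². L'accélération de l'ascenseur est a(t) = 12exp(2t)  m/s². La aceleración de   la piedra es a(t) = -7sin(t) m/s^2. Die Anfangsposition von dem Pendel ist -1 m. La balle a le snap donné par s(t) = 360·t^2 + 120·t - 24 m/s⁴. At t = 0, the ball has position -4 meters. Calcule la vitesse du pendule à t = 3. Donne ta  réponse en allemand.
Wir müssen unsere Gleichung für die Beschleunigung a(t) = 60·t^4 + 80·t^3 - 60·t^2 - 10 1-mal integrieren. Durch Integration von der Beschleunigung und Verwendung der Anfangsbedingung v(0) = 1, erhalten wir v(t) = 12·t^5 + 20·t^4 - 20·t^3 - 10·t + 1. Mit v(t) = 12·t^5 + 20·t^4 - 20·t^3 - 10·t + 1 und Einsetzen von t = 3, finden wir v = 3967.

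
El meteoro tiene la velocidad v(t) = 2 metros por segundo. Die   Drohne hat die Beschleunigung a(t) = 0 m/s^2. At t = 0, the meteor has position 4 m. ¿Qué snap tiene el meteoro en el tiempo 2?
Debemos derivar nuestra ecuación de la velocidad v(t) = 2 3 veces. Tomando d/dt de v(t), encontramos a(t) = 0. La derivada de la aceleración da la sacudida: j(t) = 0. Derivando la sacudida, obtenemos el snap: s(t) = 0. De la ecuación del snap s(t) = 0, sustituimos t = 2 para obtener s = 0.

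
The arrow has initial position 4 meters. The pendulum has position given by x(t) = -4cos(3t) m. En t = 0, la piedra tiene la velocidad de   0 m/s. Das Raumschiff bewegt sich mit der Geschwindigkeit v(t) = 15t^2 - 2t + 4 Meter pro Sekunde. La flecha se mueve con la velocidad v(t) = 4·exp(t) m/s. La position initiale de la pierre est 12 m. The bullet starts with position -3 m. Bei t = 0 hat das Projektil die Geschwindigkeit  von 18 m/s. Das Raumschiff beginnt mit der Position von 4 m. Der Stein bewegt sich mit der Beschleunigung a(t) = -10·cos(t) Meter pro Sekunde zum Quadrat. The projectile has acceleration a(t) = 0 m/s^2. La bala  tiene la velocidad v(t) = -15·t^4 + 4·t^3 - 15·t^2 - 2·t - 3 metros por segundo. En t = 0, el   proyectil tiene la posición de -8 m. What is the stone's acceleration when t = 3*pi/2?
Using a(t) = -10·cos(t) and substituting t = 3*pi/2, we find a = 0.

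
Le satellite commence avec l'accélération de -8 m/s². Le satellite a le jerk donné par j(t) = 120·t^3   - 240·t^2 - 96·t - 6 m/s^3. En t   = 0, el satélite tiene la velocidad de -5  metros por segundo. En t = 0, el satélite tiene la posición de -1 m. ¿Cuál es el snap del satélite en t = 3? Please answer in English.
We must differentiate our jerk equation j(t) = 120·t^3 - 240·t^2 - 96·t - 6 1 time. The derivative of jerk gives snap: s(t) = 360·t^2 - 480·t - 96. From the given snap equation s(t) = 360·t^2 - 480·t - 96, we substitute t = 3 to get s = 1704.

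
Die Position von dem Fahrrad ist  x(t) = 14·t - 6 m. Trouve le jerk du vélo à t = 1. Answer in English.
We must differentiate our position equation x(t) = 14·t - 6 3 times. Differentiating position, we get velocity: v(t) = 14. The derivative of velocity gives acceleration: a(t) = 0. Taking d/dt of a(t), we find j(t) = 0. From the given jerk equation j(t) = 0, we substitute t = 1 to get j = 0.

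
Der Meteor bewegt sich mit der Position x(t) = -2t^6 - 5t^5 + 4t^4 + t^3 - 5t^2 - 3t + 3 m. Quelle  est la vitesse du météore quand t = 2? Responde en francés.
Pour résoudre ceci, nous devons prendre 1 dérivée de notre équation de la position x(t) = -2·t^6 - 5·t^5 + 4·t^4 + t^3 - 5·t^2 - 3·t + 3. En dérivant la position, nous obtenons la vitesse: v(t) = -12·t^5 - 25·t^4 + 16·t^3 + 3·t^2 - 10·t - 3. En utilisant v(t) = -12·t^5 - 25·t^4 + 16·t^3 + 3·t^2 - 10·t - 3 et en substituant t = 2, nous trouvons v = -667.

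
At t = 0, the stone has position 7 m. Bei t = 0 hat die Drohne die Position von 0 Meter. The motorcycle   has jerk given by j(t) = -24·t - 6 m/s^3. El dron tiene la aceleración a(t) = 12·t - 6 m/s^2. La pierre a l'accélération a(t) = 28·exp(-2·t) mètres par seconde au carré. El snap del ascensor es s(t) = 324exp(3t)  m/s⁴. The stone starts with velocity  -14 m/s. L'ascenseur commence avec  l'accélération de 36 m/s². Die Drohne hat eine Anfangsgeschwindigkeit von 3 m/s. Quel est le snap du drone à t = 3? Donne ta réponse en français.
Pour résoudre ceci, nous devons prendre 2 dérivées de notre équation de l'accélération a(t) = 12·t - 6. En dérivant l'accélération, nous obtenons le jerk: j(t) = 12. En prenant d/dt de j(t), nous trouvons s(t) = 0. Nous avons le snap s(t) = 0. En substituant t = 3: s(3) = 0.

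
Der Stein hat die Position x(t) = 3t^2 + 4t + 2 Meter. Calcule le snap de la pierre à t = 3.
Nous devons dériver notre équation de la position x(t) = 3·t^2 + 4·t + 2 4 fois. En prenant d/dt de x(t), nous trouvons v(t) = 6·t + 4. En dérivant la vitesse, nous obtenons l'accélération: a(t) = 6. La dérivée de l'accélération donne le jerk: j(t) = 0. En prenant d/dt de j(t), nous trouvons s(t) = 0. De l'équation du snap s(t) = 0, nous substituons t = 3 pour obtenir s = 0.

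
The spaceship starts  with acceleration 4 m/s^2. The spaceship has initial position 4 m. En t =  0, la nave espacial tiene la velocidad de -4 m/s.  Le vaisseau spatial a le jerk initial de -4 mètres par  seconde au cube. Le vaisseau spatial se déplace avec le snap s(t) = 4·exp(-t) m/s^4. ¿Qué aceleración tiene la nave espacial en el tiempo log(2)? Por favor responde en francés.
En partant du snap s(t) = 4·exp(-t), nous prenons 2 primitives. La primitive du snap, avec j(0) = -4, donne le jerk: j(t) = -4·exp(-t). L'intégrale du jerk est l'accélération. En utilisant a(0) = 4, nous obtenons a(t) = 4·exp(-t). De l'équation de l'accélération a(t) = 4·exp(-t), nous substituons t = log(2) pour obtenir a = 2.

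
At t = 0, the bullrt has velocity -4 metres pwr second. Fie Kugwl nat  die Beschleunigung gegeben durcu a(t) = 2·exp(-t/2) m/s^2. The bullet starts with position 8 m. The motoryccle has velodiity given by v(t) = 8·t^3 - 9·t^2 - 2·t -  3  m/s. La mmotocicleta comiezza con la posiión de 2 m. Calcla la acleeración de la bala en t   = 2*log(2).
De la ecuación de la aceleración a(t) = 2·exp(-t/2), sustituimos t = 2*log(2) para obtener a = 1.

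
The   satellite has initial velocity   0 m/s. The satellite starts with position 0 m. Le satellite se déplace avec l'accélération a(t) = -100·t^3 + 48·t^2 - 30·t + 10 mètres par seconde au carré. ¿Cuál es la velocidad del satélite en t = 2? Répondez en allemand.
Wir müssen unsere Gleichung für die Beschleunigung a(t) = -100·t^3 + 48·t^2 - 30·t + 10 1-mal integrieren. Mit ∫a(t)dt und Anwendung von v(0) = 0, finden wir v(t) = t·(-25·t^3 + 16·t^2 - 15·t + 10). Mit v(t) = t·(-25·t^3 + 16·t^2 - 15·t + 10) und Einsetzen von t = 2, finden wir v = -312.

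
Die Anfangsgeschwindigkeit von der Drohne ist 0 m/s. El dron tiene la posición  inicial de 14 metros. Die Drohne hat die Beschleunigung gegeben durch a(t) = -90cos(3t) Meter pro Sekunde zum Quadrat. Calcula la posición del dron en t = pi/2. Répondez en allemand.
Um dies zu lösen, müssen wir 2 Integrale unserer Gleichung für die Beschleunigung a(t) = -90·cos(3·t) finden. Durch Integration von der Beschleunigung und Verwendung der Anfangsbedingung v(0) = 0, erhalten wir v(t) = -30·sin(3·t). Mit ∫v(t)dt und Anwendung von x(0) = 14, finden wir x(t) = 10·cos(3·t) + 4. Aus der Gleichung für die Position x(t) = 10·cos(3·t) + 4, setzen wir t = pi/2 ein und erhalten x = 4.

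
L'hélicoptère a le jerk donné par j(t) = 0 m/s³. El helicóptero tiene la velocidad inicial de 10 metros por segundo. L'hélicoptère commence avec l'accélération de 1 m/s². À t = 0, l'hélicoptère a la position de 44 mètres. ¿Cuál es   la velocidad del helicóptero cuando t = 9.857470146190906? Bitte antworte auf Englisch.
We must find the antiderivative of our jerk equation j(t) = 0 2 times. The integral of jerk, with a(0) = 1, gives acceleration: a(t) = 1. Finding the integral of a(t) and using v(0) = 10: v(t) = t + 10. We have velocity v(t) = t + 10. Substituting t = 9.857470146190906: v(9.857470146190906) = 19.8574701461909.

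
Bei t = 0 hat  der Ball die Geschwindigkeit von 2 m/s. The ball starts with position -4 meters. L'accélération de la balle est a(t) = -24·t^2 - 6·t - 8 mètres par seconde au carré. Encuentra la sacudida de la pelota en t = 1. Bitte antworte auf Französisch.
Pour résoudre ceci, nous devons prendre 1 dérivée de notre équation de l'accélération a(t) = -24·t^2 - 6·t - 8. En dérivant l'accélération, nous obtenons le jerk: j(t) = -48·t - 6. En utilisant j(t) = -48·t - 6 et en substituant t = 1, nous trouvons j = -54.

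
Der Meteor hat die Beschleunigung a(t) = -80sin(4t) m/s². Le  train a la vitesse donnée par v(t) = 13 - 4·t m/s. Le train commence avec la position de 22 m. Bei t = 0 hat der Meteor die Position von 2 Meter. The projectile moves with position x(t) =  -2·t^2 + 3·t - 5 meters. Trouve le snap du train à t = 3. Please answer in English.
To solve this, we need to take 3 derivatives of our velocity equation v(t) = 13 - 4·t. The derivative of velocity gives acceleration: a(t) = -4. Differentiating acceleration, we get jerk: j(t) = 0. The derivative of jerk gives snap: s(t) = 0. Using s(t) = 0 and substituting t = 3, we find s = 0.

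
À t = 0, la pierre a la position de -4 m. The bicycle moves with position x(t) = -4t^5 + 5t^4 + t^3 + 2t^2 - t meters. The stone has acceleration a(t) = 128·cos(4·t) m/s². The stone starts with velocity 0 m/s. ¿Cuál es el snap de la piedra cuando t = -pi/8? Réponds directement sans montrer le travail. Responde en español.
s(-pi/8) = 0.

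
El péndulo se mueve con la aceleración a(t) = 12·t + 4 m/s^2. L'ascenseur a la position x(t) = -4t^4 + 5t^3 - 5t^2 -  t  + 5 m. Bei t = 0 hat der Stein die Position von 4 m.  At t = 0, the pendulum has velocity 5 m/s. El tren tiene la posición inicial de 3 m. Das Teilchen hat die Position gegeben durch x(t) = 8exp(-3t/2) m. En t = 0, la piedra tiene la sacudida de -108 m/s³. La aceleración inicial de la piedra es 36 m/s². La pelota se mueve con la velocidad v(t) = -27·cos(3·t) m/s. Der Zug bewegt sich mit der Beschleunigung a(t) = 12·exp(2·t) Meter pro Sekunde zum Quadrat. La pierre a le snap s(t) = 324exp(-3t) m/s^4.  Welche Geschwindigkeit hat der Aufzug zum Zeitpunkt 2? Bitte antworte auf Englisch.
Starting from position x(t) = -4·t^4 + 5·t^3 - 5·t^2 - t + 5, we take 1 derivative. Taking d/dt of x(t), we find v(t) = -16·t^3 + 15·t^2 - 10·t - 1. We have velocity v(t) = -16·t^3 + 15·t^2 - 10·t - 1. Substituting t = 2: v(2) = -89.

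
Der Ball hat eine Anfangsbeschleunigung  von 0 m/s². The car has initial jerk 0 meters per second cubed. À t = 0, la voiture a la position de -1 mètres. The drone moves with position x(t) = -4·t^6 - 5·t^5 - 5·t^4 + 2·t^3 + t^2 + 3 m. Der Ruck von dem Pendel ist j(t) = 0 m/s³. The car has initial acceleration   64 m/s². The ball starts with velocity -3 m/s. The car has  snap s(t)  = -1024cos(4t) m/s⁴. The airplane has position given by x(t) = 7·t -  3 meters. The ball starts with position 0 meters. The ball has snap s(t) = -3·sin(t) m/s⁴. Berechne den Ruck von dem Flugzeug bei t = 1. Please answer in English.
We must differentiate our position equation x(t) = 7·t - 3 3 times. The derivative of position gives velocity: v(t) = 7. The derivative of velocity gives acceleration: a(t) = 0. The derivative of acceleration gives jerk: j(t) = 0. We have jerk j(t) = 0. Substituting t = 1: j(1) = 0.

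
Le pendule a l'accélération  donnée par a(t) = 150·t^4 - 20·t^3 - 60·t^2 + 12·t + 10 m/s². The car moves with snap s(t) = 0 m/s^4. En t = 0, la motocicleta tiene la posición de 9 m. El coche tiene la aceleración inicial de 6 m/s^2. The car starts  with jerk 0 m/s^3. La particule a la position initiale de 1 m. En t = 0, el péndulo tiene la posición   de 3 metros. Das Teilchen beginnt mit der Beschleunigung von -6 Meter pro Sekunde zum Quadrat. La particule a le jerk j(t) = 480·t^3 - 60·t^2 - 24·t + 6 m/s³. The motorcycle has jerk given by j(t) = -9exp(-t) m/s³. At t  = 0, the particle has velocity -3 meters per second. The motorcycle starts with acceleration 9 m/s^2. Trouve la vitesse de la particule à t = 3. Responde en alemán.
Wir müssen die Stammfunktion unserer Gleichung für den Ruck j(t) = 480·t^3 - 60·t^2 - 24·t + 6 2-mal finden. Mit ∫j(t)dt und Anwendung von a(0) = -6, finden wir a(t) = 120·t^4 - 20·t^3 - 12·t^2 + 6·t - 6. Das Integral von der Beschleunigung, mit v(0) = -3, ergibt die Geschwindigkeit: v(t) = 24·t^5 - 5·t^4 - 4·t^3 + 3·t^2 - 6·t - 3. Mit v(t) = 24·t^5 - 5·t^4 - 4·t^3 + 3·t^2 - 6·t - 3 und Einsetzen von t = 3, finden wir v = 5325.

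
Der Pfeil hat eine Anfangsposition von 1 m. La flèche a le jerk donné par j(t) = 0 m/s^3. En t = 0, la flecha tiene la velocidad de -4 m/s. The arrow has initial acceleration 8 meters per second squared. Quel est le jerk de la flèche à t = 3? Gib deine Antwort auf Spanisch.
Tenemos la sacudida j(t) = 0. Sustituyendo t = 3: j(3) = 0.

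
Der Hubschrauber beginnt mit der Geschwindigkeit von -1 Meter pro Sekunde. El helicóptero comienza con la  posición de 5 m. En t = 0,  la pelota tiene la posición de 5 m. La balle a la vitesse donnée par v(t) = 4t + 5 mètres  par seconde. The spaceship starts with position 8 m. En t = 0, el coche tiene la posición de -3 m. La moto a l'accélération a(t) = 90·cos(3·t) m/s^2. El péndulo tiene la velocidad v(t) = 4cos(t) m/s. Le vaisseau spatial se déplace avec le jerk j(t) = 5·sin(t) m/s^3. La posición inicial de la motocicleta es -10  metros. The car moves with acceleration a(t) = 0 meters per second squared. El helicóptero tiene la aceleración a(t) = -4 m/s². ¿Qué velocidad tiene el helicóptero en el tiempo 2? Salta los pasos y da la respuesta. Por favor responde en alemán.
Die Geschwindigkeit bei t = 2 ist v = -9.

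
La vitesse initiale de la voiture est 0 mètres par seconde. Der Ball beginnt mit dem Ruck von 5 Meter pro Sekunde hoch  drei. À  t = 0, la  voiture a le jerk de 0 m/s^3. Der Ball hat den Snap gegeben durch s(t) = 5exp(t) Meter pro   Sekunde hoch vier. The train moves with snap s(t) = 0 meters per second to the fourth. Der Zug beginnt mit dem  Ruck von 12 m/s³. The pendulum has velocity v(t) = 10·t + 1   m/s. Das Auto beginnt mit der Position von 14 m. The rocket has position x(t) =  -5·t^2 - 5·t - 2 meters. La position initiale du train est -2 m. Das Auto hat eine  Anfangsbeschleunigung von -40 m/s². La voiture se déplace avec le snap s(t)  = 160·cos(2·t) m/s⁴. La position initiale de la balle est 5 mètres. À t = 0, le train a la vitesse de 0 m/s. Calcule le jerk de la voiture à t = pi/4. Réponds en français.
Nous devons intégrer notre équation du snap s(t) = 160·cos(2·t) 1 fois. En prenant ∫s(t)dt et en appliquant j(0) = 0, nous trouvons j(t) = 80·sin(2·t). De l'équation du jerk j(t) = 80·sin(2·t), nous substituons t = pi/4 pour obtenir j = 80.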